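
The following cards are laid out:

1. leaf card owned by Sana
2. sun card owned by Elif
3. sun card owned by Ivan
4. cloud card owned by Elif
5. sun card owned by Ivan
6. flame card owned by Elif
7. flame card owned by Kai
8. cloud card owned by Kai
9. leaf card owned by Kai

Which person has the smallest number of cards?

Sana

Counts by player: Elif→3, Kai→3, Ivan→2, Sana→1.
The minimum is 1, held uniquely by Sana.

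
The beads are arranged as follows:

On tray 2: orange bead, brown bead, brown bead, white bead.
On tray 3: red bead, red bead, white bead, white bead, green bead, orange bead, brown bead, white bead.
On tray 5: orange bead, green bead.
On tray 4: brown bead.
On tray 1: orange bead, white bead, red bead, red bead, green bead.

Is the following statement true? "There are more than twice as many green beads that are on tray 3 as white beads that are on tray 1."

False

green beads on tray 3: 1.
white beads on tray 1: 1.
The claim requires 1 > 2 × 1 = 2, which does not hold.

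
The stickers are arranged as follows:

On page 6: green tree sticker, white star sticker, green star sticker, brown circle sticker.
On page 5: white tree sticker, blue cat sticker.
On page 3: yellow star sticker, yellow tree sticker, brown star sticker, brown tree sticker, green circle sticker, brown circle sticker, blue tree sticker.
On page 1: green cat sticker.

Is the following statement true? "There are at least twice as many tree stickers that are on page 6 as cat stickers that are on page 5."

False

There is 1 tree sticker on page 6.
There is 1 cat sticker on page 5.
The claim requires 1 ≥ 2 × 1 = 2, which does not hold.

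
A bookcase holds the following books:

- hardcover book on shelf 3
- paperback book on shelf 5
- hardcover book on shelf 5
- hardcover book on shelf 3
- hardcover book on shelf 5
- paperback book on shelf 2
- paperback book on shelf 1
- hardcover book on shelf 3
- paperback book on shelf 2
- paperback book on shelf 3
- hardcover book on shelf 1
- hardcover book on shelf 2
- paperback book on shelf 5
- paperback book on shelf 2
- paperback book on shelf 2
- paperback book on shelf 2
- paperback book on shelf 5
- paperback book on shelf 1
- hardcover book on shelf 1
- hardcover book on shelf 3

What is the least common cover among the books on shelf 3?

paperback

Counts by cover (restricted to books on shelf 3): hardcover 4, paperback 1.
The minimum is 1, held uniquely by paperback.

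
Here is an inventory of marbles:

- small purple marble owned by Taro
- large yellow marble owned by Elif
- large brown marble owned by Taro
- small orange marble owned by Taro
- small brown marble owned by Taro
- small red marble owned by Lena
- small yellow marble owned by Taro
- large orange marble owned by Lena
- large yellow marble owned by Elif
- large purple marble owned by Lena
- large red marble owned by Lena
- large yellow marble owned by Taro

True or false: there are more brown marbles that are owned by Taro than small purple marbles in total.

True

|brown marbles owned by Taro| = 2.
|small purple marbles| = 1.
The claim requires 2 > 1, which holds.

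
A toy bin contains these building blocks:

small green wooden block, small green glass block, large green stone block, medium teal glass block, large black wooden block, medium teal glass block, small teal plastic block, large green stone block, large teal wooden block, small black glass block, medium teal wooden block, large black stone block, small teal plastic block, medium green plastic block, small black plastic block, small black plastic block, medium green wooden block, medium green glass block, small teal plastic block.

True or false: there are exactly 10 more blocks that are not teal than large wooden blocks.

True

blocks that are not teal: 12.
large wooden blocks: 2.
The claim requires 12 − 2 (= 10) to equal 10, which holds.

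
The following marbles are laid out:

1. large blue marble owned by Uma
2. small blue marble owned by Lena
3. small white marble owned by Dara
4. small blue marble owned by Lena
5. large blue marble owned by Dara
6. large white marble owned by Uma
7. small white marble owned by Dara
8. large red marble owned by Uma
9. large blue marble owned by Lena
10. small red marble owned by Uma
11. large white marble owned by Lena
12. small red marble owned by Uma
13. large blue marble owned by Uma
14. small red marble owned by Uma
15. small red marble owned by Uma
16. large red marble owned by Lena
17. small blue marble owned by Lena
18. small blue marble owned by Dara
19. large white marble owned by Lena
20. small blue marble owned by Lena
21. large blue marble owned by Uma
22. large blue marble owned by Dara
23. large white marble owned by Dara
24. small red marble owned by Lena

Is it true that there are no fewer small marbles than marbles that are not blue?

There are 12 small marbles.
There are 13 marbles that are not blue.
The claim requires 12 ≥ 13, which does not hold.

False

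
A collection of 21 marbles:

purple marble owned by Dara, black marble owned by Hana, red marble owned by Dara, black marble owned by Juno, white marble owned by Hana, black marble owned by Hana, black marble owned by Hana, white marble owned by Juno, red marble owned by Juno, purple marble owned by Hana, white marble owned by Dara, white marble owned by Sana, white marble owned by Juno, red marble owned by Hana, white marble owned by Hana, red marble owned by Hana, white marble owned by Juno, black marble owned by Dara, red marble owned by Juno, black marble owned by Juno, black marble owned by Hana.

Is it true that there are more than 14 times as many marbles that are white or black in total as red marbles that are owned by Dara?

False

There are 14 marbles that are white or black.
Count of red marbles owned by Dara: 1.
The claim requires 14 > 14 × 1 = 14, which does not hold.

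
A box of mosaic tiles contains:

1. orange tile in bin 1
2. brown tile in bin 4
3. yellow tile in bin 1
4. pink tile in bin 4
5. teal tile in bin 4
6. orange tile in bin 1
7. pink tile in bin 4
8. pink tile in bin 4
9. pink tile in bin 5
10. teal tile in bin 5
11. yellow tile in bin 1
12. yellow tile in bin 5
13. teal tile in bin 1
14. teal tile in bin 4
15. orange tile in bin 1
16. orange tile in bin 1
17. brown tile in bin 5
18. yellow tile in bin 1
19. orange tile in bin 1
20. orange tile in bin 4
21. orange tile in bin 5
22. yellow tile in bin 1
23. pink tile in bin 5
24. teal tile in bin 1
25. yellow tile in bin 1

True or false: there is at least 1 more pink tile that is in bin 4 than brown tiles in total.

There are 3 pink tiles in bin 4.
There are 2 brown tiles.
The claim requires 3 − 2 = 1 ≥ 1, which holds.

True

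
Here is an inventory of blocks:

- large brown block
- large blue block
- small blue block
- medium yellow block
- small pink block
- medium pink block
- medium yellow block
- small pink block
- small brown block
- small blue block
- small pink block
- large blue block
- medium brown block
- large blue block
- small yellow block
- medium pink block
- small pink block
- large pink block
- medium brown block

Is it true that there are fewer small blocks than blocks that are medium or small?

|small blocks| = 8.
|blocks that are medium or small| = 14.
The claim requires 8 < 14, which holds.

True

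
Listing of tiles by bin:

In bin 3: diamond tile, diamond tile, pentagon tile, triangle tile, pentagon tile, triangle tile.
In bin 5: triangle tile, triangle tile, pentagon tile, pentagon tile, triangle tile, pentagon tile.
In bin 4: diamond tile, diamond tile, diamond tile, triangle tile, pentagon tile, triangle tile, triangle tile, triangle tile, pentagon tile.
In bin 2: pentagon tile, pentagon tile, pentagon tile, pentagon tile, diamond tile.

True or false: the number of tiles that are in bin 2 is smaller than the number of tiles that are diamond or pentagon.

True

tiles in bin 2: 5.
tiles that are diamond or pentagon: 17.
The claim requires 5 < 17, which holds.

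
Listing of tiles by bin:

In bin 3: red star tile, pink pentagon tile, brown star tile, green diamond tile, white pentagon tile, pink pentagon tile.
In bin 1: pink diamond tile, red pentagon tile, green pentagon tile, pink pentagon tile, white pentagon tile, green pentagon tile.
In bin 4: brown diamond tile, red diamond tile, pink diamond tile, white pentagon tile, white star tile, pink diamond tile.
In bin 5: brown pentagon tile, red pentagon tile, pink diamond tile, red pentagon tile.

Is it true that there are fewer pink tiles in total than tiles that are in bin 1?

False

There are 7 pink tiles.
There are 6 tiles in bin 1.
The claim requires 7 < 6, which does not hold.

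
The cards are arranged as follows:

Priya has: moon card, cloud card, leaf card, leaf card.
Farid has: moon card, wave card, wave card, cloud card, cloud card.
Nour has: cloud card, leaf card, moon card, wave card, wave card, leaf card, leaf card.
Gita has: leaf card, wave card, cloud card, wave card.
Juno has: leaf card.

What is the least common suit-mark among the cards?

moon

Counts by suit-mark: leaf 7, wave 6, cloud 5, moon 3.
The minimum is 3, held uniquely by moon.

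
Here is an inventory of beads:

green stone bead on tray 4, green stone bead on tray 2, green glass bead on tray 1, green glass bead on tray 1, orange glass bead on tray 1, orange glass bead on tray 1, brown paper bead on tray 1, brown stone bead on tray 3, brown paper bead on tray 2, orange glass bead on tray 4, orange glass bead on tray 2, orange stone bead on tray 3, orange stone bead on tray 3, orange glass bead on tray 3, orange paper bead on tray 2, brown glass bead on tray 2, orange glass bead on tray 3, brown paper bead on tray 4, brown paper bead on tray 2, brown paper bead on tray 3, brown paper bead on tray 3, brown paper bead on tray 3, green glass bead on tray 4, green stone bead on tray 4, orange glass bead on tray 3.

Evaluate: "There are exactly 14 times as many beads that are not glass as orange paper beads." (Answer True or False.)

True

|beads that are not glass| = 14.
|orange paper beads| = 1.
The claim requires 14 = 14 × 1 = 14, which holds.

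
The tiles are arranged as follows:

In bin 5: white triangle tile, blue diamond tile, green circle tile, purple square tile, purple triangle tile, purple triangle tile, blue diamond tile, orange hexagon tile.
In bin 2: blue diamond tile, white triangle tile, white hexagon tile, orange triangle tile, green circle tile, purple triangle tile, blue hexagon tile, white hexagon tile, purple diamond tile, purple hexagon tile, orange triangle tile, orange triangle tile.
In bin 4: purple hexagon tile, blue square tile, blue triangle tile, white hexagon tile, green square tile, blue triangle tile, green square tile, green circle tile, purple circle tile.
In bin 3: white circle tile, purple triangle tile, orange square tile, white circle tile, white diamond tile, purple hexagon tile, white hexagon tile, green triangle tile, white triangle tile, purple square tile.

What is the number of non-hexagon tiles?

30

Total tiles: 39; with the excluded value: 9; remaining 39 − 9 = 30.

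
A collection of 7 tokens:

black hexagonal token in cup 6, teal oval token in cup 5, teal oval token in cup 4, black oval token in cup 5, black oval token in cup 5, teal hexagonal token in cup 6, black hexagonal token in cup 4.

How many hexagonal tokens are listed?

3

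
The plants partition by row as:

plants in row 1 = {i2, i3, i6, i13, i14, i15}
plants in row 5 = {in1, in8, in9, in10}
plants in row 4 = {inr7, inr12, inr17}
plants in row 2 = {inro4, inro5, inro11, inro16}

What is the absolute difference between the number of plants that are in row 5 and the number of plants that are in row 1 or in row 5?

6

plants in row 5: 4. plants in row 1 or in row 5: 10.
|4 − 10| = 10 − 4 = 6.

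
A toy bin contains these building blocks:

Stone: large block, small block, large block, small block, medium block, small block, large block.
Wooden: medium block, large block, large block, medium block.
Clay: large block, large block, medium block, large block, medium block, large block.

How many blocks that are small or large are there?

large: 9; small: 3; together 9 + 3 = 12.

12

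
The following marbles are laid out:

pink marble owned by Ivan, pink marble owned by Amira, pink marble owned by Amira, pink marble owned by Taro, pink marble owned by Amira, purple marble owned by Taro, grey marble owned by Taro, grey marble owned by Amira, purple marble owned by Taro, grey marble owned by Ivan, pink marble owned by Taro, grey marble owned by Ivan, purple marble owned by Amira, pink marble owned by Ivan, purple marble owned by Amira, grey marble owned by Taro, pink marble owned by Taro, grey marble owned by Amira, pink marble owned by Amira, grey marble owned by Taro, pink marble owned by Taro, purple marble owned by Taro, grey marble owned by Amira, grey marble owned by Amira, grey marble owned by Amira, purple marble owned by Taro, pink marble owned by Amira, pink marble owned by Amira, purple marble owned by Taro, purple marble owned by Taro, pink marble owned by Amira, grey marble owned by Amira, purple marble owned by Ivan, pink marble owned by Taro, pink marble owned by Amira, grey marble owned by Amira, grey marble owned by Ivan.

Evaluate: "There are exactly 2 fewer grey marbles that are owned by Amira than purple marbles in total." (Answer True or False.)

grey marbles owned by Amira: 7.
purple marbles: 9.
The claim requires 9 − 7 (= 2) to equal 2, which holds.

True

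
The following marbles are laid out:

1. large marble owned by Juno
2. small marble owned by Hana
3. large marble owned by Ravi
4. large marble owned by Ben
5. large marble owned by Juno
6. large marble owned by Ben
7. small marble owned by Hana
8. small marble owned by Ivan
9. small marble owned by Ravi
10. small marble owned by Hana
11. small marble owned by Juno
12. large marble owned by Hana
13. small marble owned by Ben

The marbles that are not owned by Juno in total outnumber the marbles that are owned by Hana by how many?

6

marbles that are not owned by Juno: 10.
marbles owned by Hana: 4.
10 − 4 = 6.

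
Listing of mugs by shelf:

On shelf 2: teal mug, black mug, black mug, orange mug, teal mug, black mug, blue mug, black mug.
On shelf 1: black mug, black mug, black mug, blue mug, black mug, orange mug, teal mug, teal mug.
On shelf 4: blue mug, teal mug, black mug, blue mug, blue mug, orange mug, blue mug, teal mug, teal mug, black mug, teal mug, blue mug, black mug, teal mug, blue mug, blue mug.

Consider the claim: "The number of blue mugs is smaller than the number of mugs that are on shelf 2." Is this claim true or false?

False

|blue mugs| = 9.
|mugs on shelf 2| = 8.
The claim requires 9 < 8, which does not hold.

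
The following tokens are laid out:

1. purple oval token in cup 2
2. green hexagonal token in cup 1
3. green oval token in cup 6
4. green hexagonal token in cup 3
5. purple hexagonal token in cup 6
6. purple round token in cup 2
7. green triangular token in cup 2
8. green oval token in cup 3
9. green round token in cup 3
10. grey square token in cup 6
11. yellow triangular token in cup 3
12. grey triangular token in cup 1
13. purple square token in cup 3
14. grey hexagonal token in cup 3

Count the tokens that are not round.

12

Total tokens: 14; with the excluded value: 2; remaining 14 − 2 = 12.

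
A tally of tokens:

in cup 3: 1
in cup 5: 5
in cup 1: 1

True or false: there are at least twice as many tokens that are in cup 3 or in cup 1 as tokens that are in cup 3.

True

|tokens in cup 3 or in cup 1| = 2.
|tokens in cup 3| = 1.
The claim requires 2 ≥ 2 × 1 = 2, which holds.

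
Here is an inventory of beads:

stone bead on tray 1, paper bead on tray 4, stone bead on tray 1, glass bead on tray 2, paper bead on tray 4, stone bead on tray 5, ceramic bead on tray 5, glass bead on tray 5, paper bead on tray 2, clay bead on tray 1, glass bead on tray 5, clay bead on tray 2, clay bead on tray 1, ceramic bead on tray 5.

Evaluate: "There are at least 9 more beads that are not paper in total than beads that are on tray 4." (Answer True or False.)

There are 11 beads that are not paper.
There are 2 beads on tray 4.
The claim requires 11 − 2 = 9 ≥ 9, which holds.

True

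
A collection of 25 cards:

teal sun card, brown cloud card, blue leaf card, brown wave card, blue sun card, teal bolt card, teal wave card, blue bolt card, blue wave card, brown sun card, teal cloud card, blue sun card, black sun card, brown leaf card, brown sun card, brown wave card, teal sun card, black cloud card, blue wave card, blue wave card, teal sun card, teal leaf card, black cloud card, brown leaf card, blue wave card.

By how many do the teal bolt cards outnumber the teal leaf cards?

0

teal bolt cards: 1.
teal leaf cards: 1.
1 − 1 = 0.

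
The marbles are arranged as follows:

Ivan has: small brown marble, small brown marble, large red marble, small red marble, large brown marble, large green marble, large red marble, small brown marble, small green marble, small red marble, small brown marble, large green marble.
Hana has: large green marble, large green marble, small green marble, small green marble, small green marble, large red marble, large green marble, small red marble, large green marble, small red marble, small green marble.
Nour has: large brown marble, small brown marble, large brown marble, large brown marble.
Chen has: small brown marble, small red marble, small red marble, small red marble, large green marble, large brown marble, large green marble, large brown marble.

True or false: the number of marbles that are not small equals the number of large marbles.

There are 17 marbles that are not small.
There are 17 large marbles.
The claim requires 17 = 17, which holds.

True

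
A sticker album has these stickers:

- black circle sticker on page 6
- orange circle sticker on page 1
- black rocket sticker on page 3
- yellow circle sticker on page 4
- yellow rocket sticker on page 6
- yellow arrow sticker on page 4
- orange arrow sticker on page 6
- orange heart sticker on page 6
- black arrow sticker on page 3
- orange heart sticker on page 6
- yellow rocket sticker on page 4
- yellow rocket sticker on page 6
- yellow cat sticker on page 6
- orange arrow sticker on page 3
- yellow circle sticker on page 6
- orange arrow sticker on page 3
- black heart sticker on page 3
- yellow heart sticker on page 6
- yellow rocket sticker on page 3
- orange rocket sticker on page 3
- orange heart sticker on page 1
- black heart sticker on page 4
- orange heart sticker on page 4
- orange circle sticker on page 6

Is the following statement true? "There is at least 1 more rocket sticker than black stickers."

True

|rocket stickers| = 6.
|black stickers| = 5.
The claim requires 6 − 5 = 1 ≥ 1, which holds.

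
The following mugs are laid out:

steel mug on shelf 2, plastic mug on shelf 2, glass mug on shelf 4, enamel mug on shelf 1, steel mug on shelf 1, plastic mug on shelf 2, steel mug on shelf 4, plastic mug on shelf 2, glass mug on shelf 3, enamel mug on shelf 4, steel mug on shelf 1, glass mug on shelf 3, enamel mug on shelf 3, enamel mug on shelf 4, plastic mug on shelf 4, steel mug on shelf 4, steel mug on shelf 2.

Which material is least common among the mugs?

Counts by material: steel 6, plastic 4, enamel 4, glass 3.
The minimum is 3, held uniquely by glass.

glass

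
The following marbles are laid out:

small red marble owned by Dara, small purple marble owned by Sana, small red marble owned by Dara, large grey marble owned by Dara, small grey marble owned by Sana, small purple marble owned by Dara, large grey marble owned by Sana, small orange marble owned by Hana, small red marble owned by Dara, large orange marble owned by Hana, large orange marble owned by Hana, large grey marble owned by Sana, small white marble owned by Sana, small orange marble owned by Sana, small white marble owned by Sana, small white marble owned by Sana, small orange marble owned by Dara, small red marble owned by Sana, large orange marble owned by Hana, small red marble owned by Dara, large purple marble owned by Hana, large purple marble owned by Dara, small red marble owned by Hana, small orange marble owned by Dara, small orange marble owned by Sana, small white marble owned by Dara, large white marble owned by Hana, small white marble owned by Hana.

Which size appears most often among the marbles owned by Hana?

large

Counts by size (restricted to marbles owned by Hana): large 5, small 3.
The maximum is 5, held uniquely by large.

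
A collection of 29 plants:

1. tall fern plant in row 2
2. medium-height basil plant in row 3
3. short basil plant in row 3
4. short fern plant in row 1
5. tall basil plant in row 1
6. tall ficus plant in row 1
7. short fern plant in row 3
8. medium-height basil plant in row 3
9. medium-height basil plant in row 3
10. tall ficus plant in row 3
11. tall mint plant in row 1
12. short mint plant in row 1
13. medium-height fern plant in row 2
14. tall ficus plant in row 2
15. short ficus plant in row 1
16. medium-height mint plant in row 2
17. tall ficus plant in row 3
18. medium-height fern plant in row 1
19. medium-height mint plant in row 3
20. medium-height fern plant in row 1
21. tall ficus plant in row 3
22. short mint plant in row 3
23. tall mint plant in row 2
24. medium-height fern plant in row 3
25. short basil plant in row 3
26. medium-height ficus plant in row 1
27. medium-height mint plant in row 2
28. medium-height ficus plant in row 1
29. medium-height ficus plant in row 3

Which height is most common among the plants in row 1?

Counts by height (restricted to plants in row 1): medium-height 4, tall 3, short 3.
The maximum is 4, held uniquely by medium-height.

medium-height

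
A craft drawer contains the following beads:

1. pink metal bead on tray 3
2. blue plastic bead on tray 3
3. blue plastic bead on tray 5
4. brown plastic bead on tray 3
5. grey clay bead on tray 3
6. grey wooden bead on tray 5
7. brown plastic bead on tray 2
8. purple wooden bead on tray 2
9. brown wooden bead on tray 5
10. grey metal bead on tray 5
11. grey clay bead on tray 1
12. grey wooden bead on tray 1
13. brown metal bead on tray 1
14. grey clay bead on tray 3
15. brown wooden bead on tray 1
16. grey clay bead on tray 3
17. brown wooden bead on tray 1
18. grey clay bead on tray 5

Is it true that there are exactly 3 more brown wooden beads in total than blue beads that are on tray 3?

False

There are 3 brown wooden beads.
There is 1 blue bead on tray 3.
The claim requires 3 − 1 (= 2) to equal 3, which does not hold.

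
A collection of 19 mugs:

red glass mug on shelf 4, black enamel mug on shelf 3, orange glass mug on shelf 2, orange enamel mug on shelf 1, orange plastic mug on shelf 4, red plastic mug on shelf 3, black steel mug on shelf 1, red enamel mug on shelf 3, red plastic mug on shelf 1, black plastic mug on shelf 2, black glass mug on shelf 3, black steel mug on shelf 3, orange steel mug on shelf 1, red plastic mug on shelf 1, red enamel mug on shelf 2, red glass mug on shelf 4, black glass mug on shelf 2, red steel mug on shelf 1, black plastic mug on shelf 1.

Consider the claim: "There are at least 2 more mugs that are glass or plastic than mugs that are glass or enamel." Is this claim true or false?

True

There are 11 mugs that are glass or plastic.
There are 9 mugs that are glass or enamel.
The claim requires 11 − 9 = 2 ≥ 2, which holds.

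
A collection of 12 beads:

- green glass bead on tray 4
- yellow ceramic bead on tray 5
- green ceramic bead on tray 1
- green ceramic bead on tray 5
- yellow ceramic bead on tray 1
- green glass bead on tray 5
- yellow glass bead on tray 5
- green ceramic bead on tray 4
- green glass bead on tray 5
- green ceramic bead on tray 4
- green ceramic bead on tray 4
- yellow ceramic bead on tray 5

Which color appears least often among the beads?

Counts by color: green 8, yellow 4.
The minimum is 4, held uniquely by yellow.

yellow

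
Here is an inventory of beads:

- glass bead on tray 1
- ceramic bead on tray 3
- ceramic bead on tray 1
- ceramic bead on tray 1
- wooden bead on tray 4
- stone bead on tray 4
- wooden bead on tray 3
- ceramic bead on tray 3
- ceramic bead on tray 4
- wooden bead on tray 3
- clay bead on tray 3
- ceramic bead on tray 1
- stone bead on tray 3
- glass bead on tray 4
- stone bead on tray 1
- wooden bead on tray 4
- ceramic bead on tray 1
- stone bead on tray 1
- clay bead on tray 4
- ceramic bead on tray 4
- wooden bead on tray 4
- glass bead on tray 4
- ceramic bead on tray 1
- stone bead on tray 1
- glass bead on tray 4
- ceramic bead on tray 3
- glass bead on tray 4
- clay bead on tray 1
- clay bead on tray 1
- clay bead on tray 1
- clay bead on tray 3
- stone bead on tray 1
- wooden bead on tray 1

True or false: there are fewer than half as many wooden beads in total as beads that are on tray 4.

wooden beads: 6.
beads on tray 4: 11.
The claim requires 2 × 6 = 12 < 11, which does not hold.

False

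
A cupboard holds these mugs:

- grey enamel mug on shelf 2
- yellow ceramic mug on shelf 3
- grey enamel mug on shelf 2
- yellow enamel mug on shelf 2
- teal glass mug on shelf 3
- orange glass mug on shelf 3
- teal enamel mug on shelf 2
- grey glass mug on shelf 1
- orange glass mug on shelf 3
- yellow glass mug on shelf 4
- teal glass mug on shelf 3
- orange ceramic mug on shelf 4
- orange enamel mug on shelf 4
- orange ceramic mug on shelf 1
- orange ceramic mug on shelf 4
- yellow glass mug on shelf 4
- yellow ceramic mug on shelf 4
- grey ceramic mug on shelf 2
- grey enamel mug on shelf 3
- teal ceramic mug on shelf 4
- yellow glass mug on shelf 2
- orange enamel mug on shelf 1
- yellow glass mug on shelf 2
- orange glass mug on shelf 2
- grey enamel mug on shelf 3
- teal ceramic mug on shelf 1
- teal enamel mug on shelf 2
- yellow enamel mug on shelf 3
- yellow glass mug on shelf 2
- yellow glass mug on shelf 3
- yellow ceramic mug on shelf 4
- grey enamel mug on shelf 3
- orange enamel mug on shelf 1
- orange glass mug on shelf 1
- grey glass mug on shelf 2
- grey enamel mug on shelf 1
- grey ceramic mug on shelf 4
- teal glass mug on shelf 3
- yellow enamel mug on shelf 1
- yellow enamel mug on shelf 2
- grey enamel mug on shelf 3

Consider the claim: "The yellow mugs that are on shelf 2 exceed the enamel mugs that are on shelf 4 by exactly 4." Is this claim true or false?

True

There are 5 yellow mugs on shelf 2.
There is 1 enamel mug on shelf 4.
The claim requires 5 − 1 (= 4) to equal 4, which holds.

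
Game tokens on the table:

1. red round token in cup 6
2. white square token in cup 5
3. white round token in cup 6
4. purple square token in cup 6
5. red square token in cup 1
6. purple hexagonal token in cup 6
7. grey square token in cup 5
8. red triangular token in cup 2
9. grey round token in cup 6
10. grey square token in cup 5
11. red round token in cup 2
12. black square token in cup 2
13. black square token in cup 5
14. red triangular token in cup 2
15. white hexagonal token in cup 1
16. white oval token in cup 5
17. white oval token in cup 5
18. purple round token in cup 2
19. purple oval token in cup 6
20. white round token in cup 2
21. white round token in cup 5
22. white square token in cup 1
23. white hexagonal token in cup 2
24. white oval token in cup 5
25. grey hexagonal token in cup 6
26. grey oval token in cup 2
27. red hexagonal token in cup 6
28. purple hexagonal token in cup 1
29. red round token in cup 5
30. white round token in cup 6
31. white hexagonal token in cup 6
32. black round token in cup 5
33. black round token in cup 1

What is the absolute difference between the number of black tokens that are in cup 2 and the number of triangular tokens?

1

black tokens in cup 2: 1. triangular tokens: 2.
|1 − 2| = 2 − 1 = 1.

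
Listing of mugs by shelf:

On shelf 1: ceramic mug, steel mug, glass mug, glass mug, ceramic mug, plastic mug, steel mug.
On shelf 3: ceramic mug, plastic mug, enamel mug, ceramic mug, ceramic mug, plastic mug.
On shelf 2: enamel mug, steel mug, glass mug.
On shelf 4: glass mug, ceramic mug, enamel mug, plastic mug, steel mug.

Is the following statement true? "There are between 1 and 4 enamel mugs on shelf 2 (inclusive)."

True

|enamel mugs on shelf 2| = 1.
The claim requires 1 ≤ 1 ≤ 4, which holds.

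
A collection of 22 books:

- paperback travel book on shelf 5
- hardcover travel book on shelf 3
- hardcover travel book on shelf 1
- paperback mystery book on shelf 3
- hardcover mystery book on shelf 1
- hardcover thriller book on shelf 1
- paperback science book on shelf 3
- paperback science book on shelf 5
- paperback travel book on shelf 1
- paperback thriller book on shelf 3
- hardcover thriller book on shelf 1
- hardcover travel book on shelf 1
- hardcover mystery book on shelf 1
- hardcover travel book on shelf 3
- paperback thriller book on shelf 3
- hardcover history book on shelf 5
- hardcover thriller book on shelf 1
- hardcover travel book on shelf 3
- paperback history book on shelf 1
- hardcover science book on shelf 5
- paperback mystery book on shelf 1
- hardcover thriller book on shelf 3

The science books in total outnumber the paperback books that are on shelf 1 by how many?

science books: 3.
paperback books on shelf 1: 3.
3 − 3 = 0.

0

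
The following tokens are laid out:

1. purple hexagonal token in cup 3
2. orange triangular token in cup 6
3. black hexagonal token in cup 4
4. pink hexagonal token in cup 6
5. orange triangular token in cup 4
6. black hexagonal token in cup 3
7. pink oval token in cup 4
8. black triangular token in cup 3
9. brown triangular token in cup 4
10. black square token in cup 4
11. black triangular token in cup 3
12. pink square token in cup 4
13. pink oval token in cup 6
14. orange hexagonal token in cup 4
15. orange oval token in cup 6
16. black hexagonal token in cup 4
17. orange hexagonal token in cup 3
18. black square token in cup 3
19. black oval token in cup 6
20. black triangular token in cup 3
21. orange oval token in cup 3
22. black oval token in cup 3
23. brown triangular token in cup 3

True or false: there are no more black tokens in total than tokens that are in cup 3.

True

|black tokens| = 10.
|tokens in cup 3| = 10.
The claim requires 10 ≤ 10, which holds.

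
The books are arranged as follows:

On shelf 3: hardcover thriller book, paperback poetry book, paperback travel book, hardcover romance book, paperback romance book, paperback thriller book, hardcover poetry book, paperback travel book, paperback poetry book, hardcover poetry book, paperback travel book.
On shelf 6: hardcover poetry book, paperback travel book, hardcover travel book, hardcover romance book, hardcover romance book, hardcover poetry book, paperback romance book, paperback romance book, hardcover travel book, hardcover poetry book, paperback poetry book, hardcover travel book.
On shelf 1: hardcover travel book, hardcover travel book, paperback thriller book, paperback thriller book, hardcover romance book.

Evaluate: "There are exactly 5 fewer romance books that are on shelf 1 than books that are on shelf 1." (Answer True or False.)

|romance books on shelf 1| = 1.
|books on shelf 1| = 5.
The claim requires 5 − 1 (= 4) to equal 5, which does not hold.

False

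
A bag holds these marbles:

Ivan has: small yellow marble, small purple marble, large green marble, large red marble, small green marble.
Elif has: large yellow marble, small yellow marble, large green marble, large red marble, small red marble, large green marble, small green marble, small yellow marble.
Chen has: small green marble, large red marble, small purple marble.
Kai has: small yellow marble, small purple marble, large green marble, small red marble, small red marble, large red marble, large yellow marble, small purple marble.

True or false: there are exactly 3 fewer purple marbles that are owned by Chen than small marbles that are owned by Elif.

Count of purple marbles owned by Chen: 1.
Count of small marbles owned by Elif: 4.
The claim requires 4 − 1 (= 3) to equal 3, which holds.

True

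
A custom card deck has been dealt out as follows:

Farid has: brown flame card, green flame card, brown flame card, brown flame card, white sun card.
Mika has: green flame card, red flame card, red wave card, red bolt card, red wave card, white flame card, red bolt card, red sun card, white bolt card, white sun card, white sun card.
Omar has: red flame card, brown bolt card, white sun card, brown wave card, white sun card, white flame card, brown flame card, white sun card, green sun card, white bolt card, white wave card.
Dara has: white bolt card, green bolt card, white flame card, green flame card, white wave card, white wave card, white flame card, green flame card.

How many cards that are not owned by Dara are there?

Total cards: 35; with the excluded value: 8; remaining 35 − 8 = 27.

27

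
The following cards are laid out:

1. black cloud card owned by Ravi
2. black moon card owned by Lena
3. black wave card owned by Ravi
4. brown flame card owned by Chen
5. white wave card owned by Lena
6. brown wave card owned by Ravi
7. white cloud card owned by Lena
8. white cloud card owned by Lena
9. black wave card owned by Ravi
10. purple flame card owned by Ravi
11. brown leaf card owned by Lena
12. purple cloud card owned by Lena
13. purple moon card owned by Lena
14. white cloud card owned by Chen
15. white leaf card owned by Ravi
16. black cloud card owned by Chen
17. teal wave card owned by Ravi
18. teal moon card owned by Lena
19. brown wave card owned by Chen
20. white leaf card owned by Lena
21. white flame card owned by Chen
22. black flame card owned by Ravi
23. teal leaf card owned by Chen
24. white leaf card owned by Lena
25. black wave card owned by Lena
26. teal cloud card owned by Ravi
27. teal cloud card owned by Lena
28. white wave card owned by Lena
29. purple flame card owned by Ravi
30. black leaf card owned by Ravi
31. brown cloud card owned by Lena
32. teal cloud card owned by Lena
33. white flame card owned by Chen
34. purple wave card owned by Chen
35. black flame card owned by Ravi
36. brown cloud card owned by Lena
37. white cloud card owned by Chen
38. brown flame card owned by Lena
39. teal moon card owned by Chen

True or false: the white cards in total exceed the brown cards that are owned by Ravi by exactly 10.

There are 11 white cards.
Count of brown cards owned by Ravi: 1.
The claim requires 11 − 1 (= 10) to equal 10, which holds.

True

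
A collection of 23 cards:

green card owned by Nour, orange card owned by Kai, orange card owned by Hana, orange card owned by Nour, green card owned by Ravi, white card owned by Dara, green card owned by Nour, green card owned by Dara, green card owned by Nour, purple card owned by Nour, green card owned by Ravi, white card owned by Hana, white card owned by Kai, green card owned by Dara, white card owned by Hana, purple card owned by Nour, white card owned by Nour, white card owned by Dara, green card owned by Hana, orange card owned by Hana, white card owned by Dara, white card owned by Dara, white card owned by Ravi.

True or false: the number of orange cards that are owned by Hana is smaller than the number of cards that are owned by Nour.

True

orange cards owned by Hana: 2.
cards owned by Nour: 7.
The claim requires 2 < 7, which holds.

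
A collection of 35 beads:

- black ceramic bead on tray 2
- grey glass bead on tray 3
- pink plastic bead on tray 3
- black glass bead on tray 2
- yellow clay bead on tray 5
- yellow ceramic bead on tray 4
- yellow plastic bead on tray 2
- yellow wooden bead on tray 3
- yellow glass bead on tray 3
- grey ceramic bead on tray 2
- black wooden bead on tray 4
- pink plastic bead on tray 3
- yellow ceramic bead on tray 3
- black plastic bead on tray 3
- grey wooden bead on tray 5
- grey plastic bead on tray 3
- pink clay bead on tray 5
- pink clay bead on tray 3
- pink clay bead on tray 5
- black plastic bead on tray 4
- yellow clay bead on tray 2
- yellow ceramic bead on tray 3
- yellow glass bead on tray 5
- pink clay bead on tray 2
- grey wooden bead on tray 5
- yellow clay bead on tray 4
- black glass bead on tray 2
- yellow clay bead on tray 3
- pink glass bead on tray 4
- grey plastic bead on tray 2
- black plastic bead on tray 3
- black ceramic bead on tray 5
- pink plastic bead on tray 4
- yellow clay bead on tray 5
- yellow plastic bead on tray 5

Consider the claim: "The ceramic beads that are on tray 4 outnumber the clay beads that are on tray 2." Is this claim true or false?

There is 1 ceramic bead on tray 4.
There are 2 clay beads on tray 2.
The claim requires 1 > 2, which does not hold.

False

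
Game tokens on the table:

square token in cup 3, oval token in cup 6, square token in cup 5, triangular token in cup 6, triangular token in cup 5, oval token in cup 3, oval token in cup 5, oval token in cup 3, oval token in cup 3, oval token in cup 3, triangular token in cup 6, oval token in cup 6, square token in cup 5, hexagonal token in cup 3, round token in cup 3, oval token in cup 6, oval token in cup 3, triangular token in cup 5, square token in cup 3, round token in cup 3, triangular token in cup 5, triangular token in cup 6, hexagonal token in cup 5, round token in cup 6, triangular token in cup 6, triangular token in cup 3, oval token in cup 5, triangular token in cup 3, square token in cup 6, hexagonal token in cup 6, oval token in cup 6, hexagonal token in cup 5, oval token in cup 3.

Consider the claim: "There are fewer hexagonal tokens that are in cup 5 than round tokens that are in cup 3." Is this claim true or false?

|hexagonal tokens in cup 5| = 2.
|round tokens in cup 3| = 2.
The claim requires 2 < 2, which does not hold.

False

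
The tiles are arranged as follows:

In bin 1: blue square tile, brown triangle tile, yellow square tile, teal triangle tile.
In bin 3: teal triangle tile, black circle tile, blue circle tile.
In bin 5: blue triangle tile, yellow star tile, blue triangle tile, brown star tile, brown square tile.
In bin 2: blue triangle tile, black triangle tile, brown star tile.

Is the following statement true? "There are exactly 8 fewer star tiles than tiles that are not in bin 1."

|star tiles| = 3.
|tiles that are not in bin 1| = 11.
The claim requires 11 − 3 (= 8) to equal 8, which holds.

True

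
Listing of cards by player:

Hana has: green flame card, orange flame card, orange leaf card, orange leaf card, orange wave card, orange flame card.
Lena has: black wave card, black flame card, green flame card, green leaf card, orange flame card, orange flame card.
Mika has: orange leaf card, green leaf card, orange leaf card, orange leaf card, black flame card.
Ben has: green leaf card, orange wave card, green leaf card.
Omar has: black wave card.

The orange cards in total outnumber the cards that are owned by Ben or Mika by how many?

3

orange cards: 11.
cards owned by Ben or Mika: 8.
11 − 8 = 3.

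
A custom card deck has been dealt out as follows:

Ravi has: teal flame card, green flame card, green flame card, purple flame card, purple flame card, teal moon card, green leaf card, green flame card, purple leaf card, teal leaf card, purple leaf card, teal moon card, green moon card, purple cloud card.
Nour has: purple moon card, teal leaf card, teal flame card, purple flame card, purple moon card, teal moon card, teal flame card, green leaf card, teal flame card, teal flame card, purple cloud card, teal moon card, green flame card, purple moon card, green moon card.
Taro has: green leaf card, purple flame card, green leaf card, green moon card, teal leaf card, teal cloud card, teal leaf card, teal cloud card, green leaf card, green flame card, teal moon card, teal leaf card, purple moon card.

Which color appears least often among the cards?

purple

Counts by color: teal 17, green 13, purple 12.
The minimum is 12, held uniquely by purple.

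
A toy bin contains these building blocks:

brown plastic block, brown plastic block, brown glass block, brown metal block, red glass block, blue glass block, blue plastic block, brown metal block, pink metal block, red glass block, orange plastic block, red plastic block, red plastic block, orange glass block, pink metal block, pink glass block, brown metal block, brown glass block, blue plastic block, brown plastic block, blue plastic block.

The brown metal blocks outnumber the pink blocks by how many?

0

brown metal blocks: 3.
pink blocks: 3.
3 − 3 = 0.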